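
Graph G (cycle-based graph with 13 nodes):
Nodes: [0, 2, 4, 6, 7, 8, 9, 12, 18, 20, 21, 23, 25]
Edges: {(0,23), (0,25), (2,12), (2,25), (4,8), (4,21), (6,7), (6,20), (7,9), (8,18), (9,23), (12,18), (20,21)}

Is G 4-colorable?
Yes, G is 4-colorable

A valid 4-coloring: color 1: [6, 8, 12, 21, 23, 25]; color 2: [0, 2, 4, 9, 18, 20]; color 3: [7].
(χ(G) = 3 ≤ 4.)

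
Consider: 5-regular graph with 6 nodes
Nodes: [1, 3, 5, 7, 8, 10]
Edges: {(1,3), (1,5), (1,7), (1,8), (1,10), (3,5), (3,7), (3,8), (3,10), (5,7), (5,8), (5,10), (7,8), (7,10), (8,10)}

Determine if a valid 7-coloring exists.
Yes, G is 7-colorable

A valid 7-coloring: color 1: [10]; color 2: [1]; color 3: [3]; color 4: [5]; color 5: [7]; color 6: [8].
(χ(G) = 6 ≤ 7.)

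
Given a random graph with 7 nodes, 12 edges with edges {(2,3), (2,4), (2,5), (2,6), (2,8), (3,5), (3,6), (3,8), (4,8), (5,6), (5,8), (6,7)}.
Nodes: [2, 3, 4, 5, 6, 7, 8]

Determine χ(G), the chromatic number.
Clique number ω(G) = 4 (lower bound: χ ≥ ω).
The clique on [2, 3, 5, 8] has size 4, forcing χ ≥ 4, and the coloring below uses 4 colors, so χ(G) = 4.
A valid 4-coloring: color 1: [2, 7]; color 2: [6, 8]; color 3: [4, 5]; color 4: [3].

χ(G) = 4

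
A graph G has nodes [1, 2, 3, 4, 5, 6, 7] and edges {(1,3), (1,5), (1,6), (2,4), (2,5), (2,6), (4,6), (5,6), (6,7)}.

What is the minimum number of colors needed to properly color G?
χ(G) = 3

Clique number ω(G) = 3 (lower bound: χ ≥ ω).
The clique on [1, 5, 6] has size 3, forcing χ ≥ 3, and the coloring below uses 3 colors, so χ(G) = 3.
A valid 3-coloring: color 1: [3, 6]; color 2: [4, 5, 7]; color 3: [1, 2].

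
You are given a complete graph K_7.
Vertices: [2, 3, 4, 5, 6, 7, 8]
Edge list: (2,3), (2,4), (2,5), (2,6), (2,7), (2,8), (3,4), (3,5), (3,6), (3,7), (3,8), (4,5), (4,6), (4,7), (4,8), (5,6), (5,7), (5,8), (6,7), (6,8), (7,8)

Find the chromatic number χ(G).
χ(G) = 7

Clique number ω(G) = 7 (lower bound: χ ≥ ω).
The clique on [2, 3, 4, 5, 6, 7, 8] has size 7, forcing χ ≥ 7, and the coloring below uses 7 colors, so χ(G) = 7.
A valid 7-coloring: color 1: [8]; color 2: [5]; color 3: [4]; color 4: [3]; color 5: [2]; color 6: [6]; color 7: [7].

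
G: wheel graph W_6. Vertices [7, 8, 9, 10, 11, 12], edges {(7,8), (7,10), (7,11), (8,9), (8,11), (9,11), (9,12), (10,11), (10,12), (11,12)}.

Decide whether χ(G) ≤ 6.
A valid 6-coloring: color 1: [11]; color 2: [9, 10]; color 3: [8, 12]; color 4: [7].
(χ(G) = 4 ≤ 6.)

Yes, G is 6-colorable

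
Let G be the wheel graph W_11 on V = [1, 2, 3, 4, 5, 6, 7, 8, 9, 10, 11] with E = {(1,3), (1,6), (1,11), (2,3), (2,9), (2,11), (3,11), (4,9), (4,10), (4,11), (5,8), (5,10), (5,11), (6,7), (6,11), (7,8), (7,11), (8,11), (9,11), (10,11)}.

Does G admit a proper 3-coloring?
A valid 3-coloring: color 1: [11]; color 2: [3, 6, 8, 9, 10]; color 3: [1, 2, 4, 5, 7].
(χ(G) = 3 ≤ 3.)

Yes, G is 3-colorable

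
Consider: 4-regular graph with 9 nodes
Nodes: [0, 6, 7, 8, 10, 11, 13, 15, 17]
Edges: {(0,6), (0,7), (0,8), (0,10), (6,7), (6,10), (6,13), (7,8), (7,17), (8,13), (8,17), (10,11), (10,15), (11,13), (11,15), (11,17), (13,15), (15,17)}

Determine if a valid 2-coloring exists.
No, G is not 2-colorable

The clique on vertices [0, 7, 8] has size 3 > 2, so it alone needs 3 colors.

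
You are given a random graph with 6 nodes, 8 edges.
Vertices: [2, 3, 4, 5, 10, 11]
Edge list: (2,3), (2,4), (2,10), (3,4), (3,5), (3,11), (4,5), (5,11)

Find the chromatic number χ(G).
χ(G) = 3

Clique number ω(G) = 3 (lower bound: χ ≥ ω).
The clique on [3, 5, 11] has size 3, forcing χ ≥ 3, and the coloring below uses 3 colors, so χ(G) = 3.
A valid 3-coloring: color 1: [3, 10]; color 2: [4, 11]; color 3: [2, 5].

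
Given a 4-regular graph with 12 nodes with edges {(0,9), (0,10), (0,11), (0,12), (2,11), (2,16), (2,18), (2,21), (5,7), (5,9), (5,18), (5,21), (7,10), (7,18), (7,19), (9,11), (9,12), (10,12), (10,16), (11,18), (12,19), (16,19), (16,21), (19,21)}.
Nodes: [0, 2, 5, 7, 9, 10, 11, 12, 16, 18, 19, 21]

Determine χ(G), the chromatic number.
χ(G) = 3

Clique number ω(G) = 3 (lower bound: χ ≥ ω).
The clique on [0, 9, 11] has size 3, forcing χ ≥ 3, and the coloring below uses 3 colors, so χ(G) = 3.
A valid 3-coloring: color 1: [0, 2, 5, 19]; color 2: [9, 10, 18, 21]; color 3: [7, 11, 12, 16].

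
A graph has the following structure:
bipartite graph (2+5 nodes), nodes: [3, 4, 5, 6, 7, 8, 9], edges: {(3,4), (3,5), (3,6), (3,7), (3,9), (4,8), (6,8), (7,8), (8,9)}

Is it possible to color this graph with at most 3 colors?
Yes, G is 3-colorable

A valid 3-coloring: color 1: [3, 8]; color 2: [4, 5, 6, 7, 9].
(χ(G) = 2 ≤ 3.)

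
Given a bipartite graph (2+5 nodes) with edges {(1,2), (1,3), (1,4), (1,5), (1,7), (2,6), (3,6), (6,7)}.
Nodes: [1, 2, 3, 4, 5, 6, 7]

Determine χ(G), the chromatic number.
Clique number ω(G) = 2 (lower bound: χ ≥ ω).
The graph is bipartite (no odd cycle), so 2 colors suffice: χ(G) = 2.
A valid 2-coloring: color 1: [1, 6]; color 2: [2, 3, 4, 5, 7].

χ(G) = 2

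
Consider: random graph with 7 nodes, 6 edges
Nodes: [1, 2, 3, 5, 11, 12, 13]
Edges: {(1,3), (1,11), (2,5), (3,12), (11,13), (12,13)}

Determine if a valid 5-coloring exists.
A valid 5-coloring: color 1: [2, 11, 12]; color 2: [3, 5, 13]; color 3: [1].
(χ(G) = 3 ≤ 5.)

Yes, G is 5-colorable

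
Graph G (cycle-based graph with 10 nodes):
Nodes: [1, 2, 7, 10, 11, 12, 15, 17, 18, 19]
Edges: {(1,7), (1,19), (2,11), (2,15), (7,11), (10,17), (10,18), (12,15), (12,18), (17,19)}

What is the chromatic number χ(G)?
χ(G) = 2

Clique number ω(G) = 2 (lower bound: χ ≥ ω).
The graph is bipartite (no odd cycle), so 2 colors suffice: χ(G) = 2.
A valid 2-coloring: color 1: [1, 11, 15, 17, 18]; color 2: [2, 7, 10, 12, 19].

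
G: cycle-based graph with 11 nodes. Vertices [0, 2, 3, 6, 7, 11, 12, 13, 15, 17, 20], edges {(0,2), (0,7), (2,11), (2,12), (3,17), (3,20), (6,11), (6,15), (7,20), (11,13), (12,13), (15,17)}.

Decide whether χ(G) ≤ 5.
Yes, G is 5-colorable

A valid 5-coloring: color 1: [2, 3, 6, 7, 13]; color 2: [0, 11, 12, 17, 20]; color 3: [15].
(χ(G) = 3 ≤ 5.)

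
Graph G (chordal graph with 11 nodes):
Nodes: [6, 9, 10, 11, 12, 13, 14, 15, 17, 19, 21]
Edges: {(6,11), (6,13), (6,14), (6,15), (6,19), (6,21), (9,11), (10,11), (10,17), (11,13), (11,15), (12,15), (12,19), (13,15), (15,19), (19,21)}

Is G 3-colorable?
No, G is not 3-colorable

The clique on vertices [6, 11, 13, 15] has size 4 > 3, so it alone needs 4 colors.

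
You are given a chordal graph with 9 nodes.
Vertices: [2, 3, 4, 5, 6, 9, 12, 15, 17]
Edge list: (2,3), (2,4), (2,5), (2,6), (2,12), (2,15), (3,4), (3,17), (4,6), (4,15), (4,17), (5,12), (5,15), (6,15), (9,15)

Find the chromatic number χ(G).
Clique number ω(G) = 4 (lower bound: χ ≥ ω).
The clique on [2, 4, 6, 15] has size 4, forcing χ ≥ 4, and the coloring below uses 4 colors, so χ(G) = 4.
A valid 4-coloring: color 1: [2, 9, 17]; color 2: [3, 12, 15]; color 3: [4, 5]; color 4: [6].

χ(G) = 4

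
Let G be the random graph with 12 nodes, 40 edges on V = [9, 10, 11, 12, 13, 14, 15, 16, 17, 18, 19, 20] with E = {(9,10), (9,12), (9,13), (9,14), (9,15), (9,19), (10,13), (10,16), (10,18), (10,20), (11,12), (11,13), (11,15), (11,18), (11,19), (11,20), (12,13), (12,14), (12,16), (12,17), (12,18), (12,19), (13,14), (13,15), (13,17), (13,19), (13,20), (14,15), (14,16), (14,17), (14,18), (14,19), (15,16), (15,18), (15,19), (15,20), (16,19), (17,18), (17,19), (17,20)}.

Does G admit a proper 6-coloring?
Yes, G is 6-colorable

A valid 6-coloring: color 1: [13, 16, 18]; color 2: [10, 12, 15]; color 3: [19, 20]; color 4: [11, 14]; color 5: [9, 17].
(χ(G) = 5 ≤ 6.)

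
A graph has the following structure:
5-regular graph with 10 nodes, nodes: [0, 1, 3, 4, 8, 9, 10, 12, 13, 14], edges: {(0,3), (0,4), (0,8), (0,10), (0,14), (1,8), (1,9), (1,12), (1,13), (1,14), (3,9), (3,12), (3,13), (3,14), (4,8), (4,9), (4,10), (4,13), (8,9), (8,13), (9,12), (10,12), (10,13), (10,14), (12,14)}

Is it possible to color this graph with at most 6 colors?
A valid 6-coloring: color 1: [9, 13, 14]; color 2: [4, 12]; color 3: [1, 3, 10]; color 4: [0]; color 5: [8].
(χ(G) = 4 ≤ 6.)

Yes, G is 6-colorable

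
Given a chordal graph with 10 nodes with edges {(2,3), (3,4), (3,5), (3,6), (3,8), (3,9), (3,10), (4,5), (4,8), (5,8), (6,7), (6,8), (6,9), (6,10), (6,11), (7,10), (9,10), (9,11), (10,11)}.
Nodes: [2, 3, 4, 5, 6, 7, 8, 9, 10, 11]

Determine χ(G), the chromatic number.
Clique number ω(G) = 4 (lower bound: χ ≥ ω).
The clique on [6, 9, 10, 11] has size 4, forcing χ ≥ 4, and the coloring below uses 4 colors, so χ(G) = 4.
A valid 4-coloring: color 1: [3, 7, 11]; color 2: [2, 5, 6]; color 3: [8, 10]; color 4: [4, 9].

χ(G) = 4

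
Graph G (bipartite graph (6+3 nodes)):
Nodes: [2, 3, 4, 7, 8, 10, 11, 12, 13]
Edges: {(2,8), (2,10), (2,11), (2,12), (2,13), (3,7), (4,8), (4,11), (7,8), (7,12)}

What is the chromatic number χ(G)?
Clique number ω(G) = 2 (lower bound: χ ≥ ω).
The graph is bipartite (no odd cycle), so 2 colors suffice: χ(G) = 2.
A valid 2-coloring: color 1: [2, 4, 7]; color 2: [3, 8, 10, 11, 12, 13].

χ(G) = 2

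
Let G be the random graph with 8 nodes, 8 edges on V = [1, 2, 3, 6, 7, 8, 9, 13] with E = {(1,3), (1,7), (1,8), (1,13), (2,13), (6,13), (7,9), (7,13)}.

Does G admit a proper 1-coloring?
No, G is not 1-colorable

The clique on vertices [1, 7, 13] has size 3 > 1, so it alone needs 3 colors.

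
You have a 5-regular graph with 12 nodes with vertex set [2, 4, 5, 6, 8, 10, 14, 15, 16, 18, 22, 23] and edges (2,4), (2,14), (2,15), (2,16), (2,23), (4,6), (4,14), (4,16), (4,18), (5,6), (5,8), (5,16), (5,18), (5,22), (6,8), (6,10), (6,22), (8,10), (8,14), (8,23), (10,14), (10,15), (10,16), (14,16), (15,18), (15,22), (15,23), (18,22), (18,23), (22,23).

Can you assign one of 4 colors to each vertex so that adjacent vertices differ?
A valid 4-coloring: color 1: [4, 5, 10, 23]; color 2: [6, 14, 15]; color 3: [8, 16, 22]; color 4: [2, 18].
(χ(G) = 4 ≤ 4.)

Yes, G is 4-colorable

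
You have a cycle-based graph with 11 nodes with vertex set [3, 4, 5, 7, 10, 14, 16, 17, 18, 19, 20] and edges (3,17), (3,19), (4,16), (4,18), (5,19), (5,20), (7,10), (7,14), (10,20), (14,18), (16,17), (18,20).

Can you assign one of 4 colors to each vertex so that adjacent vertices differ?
Yes, G is 4-colorable

A valid 4-coloring: color 1: [4, 14, 17, 19, 20]; color 2: [3, 5, 10, 16, 18]; color 3: [7].
(χ(G) = 3 ≤ 4.)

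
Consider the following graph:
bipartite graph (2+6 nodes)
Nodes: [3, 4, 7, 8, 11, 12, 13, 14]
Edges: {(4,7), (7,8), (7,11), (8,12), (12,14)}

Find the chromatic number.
χ(G) = 2

Clique number ω(G) = 2 (lower bound: χ ≥ ω).
The graph is bipartite (no odd cycle), so 2 colors suffice: χ(G) = 2.
A valid 2-coloring: color 1: [3, 7, 12, 13]; color 2: [4, 8, 11, 14].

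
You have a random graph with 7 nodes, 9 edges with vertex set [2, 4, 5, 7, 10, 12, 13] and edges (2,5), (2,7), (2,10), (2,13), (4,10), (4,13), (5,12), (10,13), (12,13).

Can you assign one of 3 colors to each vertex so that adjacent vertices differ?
A valid 3-coloring: color 1: [2, 4, 12]; color 2: [5, 7, 13]; color 3: [10].
(χ(G) = 3 ≤ 3.)

Yes, G is 3-colorable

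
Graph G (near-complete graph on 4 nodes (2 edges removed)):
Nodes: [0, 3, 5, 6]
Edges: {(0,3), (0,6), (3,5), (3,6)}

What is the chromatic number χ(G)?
χ(G) = 3

Clique number ω(G) = 3 (lower bound: χ ≥ ω).
The clique on [0, 3, 6] has size 3, forcing χ ≥ 3, and the coloring below uses 3 colors, so χ(G) = 3.
A valid 3-coloring: color 1: [3]; color 2: [5, 6]; color 3: [0].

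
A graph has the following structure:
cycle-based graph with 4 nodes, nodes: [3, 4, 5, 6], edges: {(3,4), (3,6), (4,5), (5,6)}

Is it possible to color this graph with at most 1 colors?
No, G is not 1-colorable

Edge (3,4) forces its endpoints to differ, so 1 color is not enough.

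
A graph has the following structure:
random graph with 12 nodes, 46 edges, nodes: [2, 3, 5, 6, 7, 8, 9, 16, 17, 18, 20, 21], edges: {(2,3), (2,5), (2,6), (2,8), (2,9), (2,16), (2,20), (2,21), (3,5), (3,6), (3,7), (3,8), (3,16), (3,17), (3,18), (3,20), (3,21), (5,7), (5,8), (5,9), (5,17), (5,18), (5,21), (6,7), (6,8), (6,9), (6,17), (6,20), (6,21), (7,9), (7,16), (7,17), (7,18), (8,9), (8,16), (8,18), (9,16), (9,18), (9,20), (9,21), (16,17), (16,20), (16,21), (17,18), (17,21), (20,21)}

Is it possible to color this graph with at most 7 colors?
Yes, G is 7-colorable

A valid 7-coloring: color 1: [3, 9]; color 2: [18, 21]; color 3: [5, 6, 16]; color 4: [2, 17]; color 5: [7, 8, 20].
(χ(G) = 5 ≤ 7.)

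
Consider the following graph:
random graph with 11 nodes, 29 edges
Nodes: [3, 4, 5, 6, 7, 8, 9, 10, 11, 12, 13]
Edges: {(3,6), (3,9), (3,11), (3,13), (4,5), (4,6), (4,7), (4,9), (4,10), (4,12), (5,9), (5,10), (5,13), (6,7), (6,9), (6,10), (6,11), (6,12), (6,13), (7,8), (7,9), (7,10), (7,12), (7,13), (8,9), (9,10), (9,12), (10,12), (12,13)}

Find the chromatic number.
χ(G) = 6

Clique number ω(G) = 6 (lower bound: χ ≥ ω).
The clique on [4, 6, 7, 9, 10, 12] has size 6, forcing χ ≥ 6, and the coloring below uses 6 colors, so χ(G) = 6.
A valid 6-coloring: color 1: [5, 6, 8]; color 2: [9, 11, 13]; color 3: [3, 7]; color 4: [12]; color 5: [10]; color 6: [4].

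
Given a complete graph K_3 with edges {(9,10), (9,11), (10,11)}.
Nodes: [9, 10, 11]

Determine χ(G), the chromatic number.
χ(G) = 3

Clique number ω(G) = 3 (lower bound: χ ≥ ω).
The clique on [9, 10, 11] has size 3, forcing χ ≥ 3, and the coloring below uses 3 colors, so χ(G) = 3.
A valid 3-coloring: color 1: [10]; color 2: [9]; color 3: [11].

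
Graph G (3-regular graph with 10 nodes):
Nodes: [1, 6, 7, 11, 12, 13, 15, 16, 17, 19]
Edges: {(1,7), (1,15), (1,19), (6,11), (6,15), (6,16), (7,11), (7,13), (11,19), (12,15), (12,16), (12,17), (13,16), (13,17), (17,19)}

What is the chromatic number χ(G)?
χ(G) = 3

Clique number ω(G) = 2 (lower bound: χ ≥ ω).
Odd cycle [13, 7, 11, 19, 17] needs 3 colors (χ ≥ 3).
The coloring below uses 3 colors, so χ(G) = 3.
A valid 3-coloring: color 1: [6, 7, 12, 19]; color 2: [1, 11, 16, 17]; color 3: [13, 15].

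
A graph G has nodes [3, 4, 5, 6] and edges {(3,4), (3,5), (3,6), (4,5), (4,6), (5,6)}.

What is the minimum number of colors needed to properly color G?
χ(G) = 4

Clique number ω(G) = 4 (lower bound: χ ≥ ω).
The clique on [3, 4, 5, 6] has size 4, forcing χ ≥ 4, and the coloring below uses 4 colors, so χ(G) = 4.
A valid 4-coloring: color 1: [5]; color 2: [3]; color 3: [4]; color 4: [6].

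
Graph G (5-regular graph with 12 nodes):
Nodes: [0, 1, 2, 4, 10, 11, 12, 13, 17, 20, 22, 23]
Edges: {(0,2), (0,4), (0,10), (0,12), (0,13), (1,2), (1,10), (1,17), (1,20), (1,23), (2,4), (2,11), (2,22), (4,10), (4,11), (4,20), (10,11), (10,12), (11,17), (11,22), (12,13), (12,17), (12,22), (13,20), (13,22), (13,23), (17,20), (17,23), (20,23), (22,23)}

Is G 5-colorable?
A valid 5-coloring: color 1: [2, 10, 13, 17]; color 2: [0, 20, 22]; color 3: [4, 12, 23]; color 4: [1, 11].
(χ(G) = 4 ≤ 5.)

Yes, G is 5-colorable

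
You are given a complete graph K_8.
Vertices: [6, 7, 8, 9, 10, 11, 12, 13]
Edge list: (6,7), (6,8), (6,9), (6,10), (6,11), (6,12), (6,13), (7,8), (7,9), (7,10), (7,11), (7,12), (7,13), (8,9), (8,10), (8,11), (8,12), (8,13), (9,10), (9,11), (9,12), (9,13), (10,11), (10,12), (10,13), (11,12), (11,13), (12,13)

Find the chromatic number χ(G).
χ(G) = 8

Clique number ω(G) = 8 (lower bound: χ ≥ ω).
The clique on [6, 7, 8, 9, 10, 11, 12, 13] has size 8, forcing χ ≥ 8, and the coloring below uses 8 colors, so χ(G) = 8.
A valid 8-coloring: color 1: [10]; color 2: [12]; color 3: [6]; color 4: [8]; color 5: [11]; color 6: [7]; color 7: [13]; color 8: [9].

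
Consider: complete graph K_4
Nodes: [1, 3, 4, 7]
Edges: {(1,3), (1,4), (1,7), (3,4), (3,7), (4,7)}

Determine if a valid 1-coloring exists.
No, G is not 1-colorable

The clique on vertices [1, 3, 4, 7] has size 4 > 1, so it alone needs 4 colors.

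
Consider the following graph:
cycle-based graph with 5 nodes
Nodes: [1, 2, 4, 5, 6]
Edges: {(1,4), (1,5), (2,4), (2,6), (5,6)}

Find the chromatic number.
χ(G) = 3

Clique number ω(G) = 2 (lower bound: χ ≥ ω).
Odd cycle [2, 6, 5, 1, 4] needs 3 colors (χ ≥ 3).
The coloring below uses 3 colors, so χ(G) = 3.
A valid 3-coloring: color 1: [1, 2]; color 2: [4, 6]; color 3: [5].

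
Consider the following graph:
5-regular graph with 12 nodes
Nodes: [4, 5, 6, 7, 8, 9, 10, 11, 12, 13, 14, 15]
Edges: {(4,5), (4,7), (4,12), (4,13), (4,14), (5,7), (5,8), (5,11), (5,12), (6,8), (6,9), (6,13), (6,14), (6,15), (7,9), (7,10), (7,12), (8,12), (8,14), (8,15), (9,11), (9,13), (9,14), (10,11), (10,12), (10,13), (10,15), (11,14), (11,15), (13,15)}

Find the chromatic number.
χ(G) = 4

Clique number ω(G) = 4 (lower bound: χ ≥ ω).
The clique on [4, 5, 7, 12] has size 4, forcing χ ≥ 4, and the coloring below uses 4 colors, so χ(G) = 4.
A valid 4-coloring: color 1: [7, 8, 11, 13]; color 2: [5, 10, 14]; color 3: [4, 9, 15]; color 4: [6, 12].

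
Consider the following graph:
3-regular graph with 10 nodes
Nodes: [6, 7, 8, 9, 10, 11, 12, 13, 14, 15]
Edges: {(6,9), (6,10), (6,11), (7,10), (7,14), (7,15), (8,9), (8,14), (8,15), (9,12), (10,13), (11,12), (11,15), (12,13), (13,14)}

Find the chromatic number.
χ(G) = 3

Clique number ω(G) = 2 (lower bound: χ ≥ ω).
Odd cycle [12, 9, 8, 15, 7, 10, 13] needs 3 colors (χ ≥ 3).
The coloring below uses 3 colors, so χ(G) = 3.
A valid 3-coloring: color 1: [9, 10, 11, 14]; color 2: [6, 13, 15]; color 3: [7, 8, 12].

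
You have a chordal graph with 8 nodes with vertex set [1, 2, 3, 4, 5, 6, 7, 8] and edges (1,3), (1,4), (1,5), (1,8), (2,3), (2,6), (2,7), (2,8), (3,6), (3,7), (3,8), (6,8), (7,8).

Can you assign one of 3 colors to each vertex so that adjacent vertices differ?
The clique on vertices [2, 3, 6, 8] has size 4 > 3, so it alone needs 4 colors.

No, G is not 3-colorable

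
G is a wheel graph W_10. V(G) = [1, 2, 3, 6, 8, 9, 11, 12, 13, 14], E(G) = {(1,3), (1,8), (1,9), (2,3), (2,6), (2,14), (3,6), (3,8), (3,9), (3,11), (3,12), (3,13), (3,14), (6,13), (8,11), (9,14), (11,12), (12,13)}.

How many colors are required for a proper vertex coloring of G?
Clique number ω(G) = 3 (lower bound: χ ≥ ω).
Odd cycle [9, 1, 8, 11, 12, 13, 6, 2, 14] needs 3 colors (χ ≥ 3).
Vertex 3 is adjacent to every vertex of [1, 2, 6, 8, 9, 11, 12, 13, 14], which already need 3 colors among themselves, so 3 needs a new color (χ ≥ 4).
The coloring below uses 4 colors, so χ(G) = 4.
A valid 4-coloring: color 1: [3]; color 2: [2, 8, 9, 12]; color 3: [1, 11, 13, 14]; color 4: [6].

χ(G) = 4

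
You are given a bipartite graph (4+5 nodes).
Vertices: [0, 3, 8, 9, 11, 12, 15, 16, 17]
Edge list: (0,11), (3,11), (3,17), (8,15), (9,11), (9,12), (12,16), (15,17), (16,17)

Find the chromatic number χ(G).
χ(G) = 2

Clique number ω(G) = 2 (lower bound: χ ≥ ω).
The graph is bipartite (no odd cycle), so 2 colors suffice: χ(G) = 2.
A valid 2-coloring: color 1: [8, 11, 12, 17]; color 2: [0, 3, 9, 15, 16].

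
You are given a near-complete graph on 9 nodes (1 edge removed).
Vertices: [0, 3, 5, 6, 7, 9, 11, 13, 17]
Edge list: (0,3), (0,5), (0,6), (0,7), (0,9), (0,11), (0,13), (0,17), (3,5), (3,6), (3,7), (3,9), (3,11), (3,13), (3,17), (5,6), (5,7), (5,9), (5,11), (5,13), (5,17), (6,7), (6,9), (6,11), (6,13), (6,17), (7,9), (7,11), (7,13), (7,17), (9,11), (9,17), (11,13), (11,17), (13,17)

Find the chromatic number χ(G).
Clique number ω(G) = 8 (lower bound: χ ≥ ω).
The clique on [0, 3, 5, 6, 7, 9, 11, 17] has size 8, forcing χ ≥ 8, and the coloring below uses 8 colors, so χ(G) = 8.
A valid 8-coloring: color 1: [5]; color 2: [7]; color 3: [6]; color 4: [3]; color 5: [0]; color 6: [11]; color 7: [17]; color 8: [9, 13].

χ(G) = 8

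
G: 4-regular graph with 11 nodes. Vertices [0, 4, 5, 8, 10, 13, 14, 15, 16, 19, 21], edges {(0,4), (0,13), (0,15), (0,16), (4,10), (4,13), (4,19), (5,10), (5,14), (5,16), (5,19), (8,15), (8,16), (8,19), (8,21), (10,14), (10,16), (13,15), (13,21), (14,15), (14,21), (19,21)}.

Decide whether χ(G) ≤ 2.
No, G is not 2-colorable

The clique on vertices [0, 4, 13] has size 3 > 2, so it alone needs 3 colors.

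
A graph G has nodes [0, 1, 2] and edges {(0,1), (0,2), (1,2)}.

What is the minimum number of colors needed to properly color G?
χ(G) = 3

Clique number ω(G) = 3 (lower bound: χ ≥ ω).
The clique on [0, 1, 2] has size 3, forcing χ ≥ 3, and the coloring below uses 3 colors, so χ(G) = 3.
A valid 3-coloring: color 1: [1]; color 2: [2]; color 3: [0].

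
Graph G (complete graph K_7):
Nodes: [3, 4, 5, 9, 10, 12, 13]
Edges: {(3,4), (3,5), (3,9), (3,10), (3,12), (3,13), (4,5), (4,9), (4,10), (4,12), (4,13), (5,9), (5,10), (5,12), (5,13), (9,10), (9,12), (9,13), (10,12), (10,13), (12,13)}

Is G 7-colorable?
Yes, G is 7-colorable

A valid 7-coloring: color 1: [4]; color 2: [3]; color 3: [13]; color 4: [5]; color 5: [12]; color 6: [9]; color 7: [10].
(χ(G) = 7 ≤ 7.)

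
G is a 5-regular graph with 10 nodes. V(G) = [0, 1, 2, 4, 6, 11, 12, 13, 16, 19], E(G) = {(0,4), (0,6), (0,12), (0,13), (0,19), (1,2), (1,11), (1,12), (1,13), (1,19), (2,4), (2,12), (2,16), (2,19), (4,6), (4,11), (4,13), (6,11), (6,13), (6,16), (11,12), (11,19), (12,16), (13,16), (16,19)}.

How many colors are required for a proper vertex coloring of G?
χ(G) = 4

Clique number ω(G) = 4 (lower bound: χ ≥ ω).
The clique on [0, 4, 6, 13] has size 4, forcing χ ≥ 4, and the coloring below uses 4 colors, so χ(G) = 4.
A valid 4-coloring: color 1: [2, 11, 13]; color 2: [6, 12, 19]; color 3: [0, 1, 16]; color 4: [4].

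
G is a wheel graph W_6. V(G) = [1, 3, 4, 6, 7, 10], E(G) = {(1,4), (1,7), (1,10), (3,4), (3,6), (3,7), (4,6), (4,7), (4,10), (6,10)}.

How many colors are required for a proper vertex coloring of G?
Clique number ω(G) = 3 (lower bound: χ ≥ ω).
Odd cycle [1, 7, 3, 6, 10] needs 3 colors (χ ≥ 3).
Vertex 4 is adjacent to every vertex of [1, 3, 6, 7, 10], which already need 3 colors among themselves, so 4 needs a new color (χ ≥ 4).
The coloring below uses 4 colors, so χ(G) = 4.
A valid 4-coloring: color 1: [4]; color 2: [1, 6]; color 3: [7, 10]; color 4: [3].

χ(G) = 4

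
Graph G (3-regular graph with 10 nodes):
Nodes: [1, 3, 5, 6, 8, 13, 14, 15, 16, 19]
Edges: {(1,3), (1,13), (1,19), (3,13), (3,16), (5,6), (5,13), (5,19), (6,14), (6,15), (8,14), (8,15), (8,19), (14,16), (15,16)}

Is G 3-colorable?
Yes, G is 3-colorable

A valid 3-coloring: color 1: [1, 5, 14, 15]; color 2: [6, 8, 13, 16]; color 3: [3, 19].
(χ(G) = 3 ≤ 3.)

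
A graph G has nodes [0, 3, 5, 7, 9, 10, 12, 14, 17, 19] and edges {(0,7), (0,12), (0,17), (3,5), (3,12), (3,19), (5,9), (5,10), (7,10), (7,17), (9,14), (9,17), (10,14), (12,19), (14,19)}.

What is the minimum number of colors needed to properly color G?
χ(G) = 3

Clique number ω(G) = 3 (lower bound: χ ≥ ω).
The clique on [0, 7, 17] has size 3, forcing χ ≥ 3, and the coloring below uses 3 colors, so χ(G) = 3.
A valid 3-coloring: color 1: [7, 9, 19]; color 2: [5, 12, 14, 17]; color 3: [0, 3, 10].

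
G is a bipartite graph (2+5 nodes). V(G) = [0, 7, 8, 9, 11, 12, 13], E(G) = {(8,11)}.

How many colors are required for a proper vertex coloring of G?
Clique number ω(G) = 2 (lower bound: χ ≥ ω).
The graph is bipartite (no odd cycle), so 2 colors suffice: χ(G) = 2.
A valid 2-coloring: color 1: [0, 7, 8, 9, 12, 13]; color 2: [11].

χ(G) = 2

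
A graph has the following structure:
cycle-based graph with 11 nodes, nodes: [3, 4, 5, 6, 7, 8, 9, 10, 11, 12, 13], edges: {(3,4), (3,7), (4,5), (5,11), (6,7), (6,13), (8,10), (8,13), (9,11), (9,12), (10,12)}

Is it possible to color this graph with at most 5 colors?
A valid 5-coloring: color 1: [4, 7, 11, 12, 13]; color 2: [3, 5, 6, 9, 10]; color 3: [8].
(χ(G) = 3 ≤ 5.)

Yes, G is 5-colorable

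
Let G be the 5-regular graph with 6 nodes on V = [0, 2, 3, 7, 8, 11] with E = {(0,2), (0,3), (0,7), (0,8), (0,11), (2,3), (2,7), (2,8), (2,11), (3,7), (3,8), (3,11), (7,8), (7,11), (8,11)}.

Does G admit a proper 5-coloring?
No, G is not 5-colorable

The clique on vertices [0, 2, 3, 7, 8, 11] has size 6 > 5, so it alone needs 6 colors.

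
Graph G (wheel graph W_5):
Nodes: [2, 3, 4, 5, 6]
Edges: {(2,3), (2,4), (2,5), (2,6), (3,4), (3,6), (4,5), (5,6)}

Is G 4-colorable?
Yes, G is 4-colorable

A valid 4-coloring: color 1: [2]; color 2: [3, 5]; color 3: [4, 6].
(χ(G) = 3 ≤ 4.)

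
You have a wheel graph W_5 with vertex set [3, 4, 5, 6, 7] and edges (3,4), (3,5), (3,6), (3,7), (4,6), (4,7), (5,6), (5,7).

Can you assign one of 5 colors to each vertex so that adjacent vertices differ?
Yes, G is 5-colorable

A valid 5-coloring: color 1: [3]; color 2: [4, 5]; color 3: [6, 7].
(χ(G) = 3 ≤ 5.)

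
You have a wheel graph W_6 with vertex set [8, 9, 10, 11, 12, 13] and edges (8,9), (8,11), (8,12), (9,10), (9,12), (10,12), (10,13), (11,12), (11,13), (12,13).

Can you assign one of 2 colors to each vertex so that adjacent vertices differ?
No, G is not 2-colorable

The clique on vertices [8, 9, 12] has size 3 > 2, so it alone needs 3 colors.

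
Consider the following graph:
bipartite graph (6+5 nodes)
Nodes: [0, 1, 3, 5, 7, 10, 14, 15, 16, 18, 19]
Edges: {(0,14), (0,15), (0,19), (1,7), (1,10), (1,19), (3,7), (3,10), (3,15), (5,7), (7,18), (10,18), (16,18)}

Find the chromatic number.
Clique number ω(G) = 2 (lower bound: χ ≥ ω).
The graph is bipartite (no odd cycle), so 2 colors suffice: χ(G) = 2.
A valid 2-coloring: color 1: [7, 10, 14, 15, 16, 19]; color 2: [0, 1, 3, 5, 18].

χ(G) = 2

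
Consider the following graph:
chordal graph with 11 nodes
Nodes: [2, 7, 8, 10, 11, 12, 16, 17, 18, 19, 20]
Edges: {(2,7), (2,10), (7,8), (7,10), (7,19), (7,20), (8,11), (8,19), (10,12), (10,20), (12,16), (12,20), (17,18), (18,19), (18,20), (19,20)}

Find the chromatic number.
χ(G) = 3

Clique number ω(G) = 3 (lower bound: χ ≥ ω).
The clique on [7, 8, 19] has size 3, forcing χ ≥ 3, and the coloring below uses 3 colors, so χ(G) = 3.
A valid 3-coloring: color 1: [2, 8, 16, 17, 20]; color 2: [7, 11, 12, 18]; color 3: [10, 19].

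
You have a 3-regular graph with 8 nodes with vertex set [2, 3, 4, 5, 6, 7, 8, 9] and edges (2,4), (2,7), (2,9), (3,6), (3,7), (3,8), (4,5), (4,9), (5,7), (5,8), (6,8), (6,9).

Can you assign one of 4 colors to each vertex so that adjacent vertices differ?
A valid 4-coloring: color 1: [4, 7, 8]; color 2: [3, 5, 9]; color 3: [2, 6].
(χ(G) = 3 ≤ 4.)

Yes, G is 4-colorable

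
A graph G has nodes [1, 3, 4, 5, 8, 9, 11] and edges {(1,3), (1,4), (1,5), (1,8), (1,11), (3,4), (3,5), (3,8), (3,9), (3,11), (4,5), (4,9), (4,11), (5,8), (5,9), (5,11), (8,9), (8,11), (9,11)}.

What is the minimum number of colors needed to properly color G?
Clique number ω(G) = 5 (lower bound: χ ≥ ω).
The clique on [1, 3, 5, 8, 11] has size 5, forcing χ ≥ 5, and the coloring below uses 5 colors, so χ(G) = 5.
A valid 5-coloring: color 1: [11]; color 2: [5]; color 3: [3]; color 4: [1, 9]; color 5: [4, 8].

χ(G) = 5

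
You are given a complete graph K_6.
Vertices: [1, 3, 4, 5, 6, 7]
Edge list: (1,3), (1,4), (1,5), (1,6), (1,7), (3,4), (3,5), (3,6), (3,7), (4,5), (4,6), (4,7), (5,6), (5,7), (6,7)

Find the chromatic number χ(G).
Clique number ω(G) = 6 (lower bound: χ ≥ ω).
The clique on [1, 3, 4, 5, 6, 7] has size 6, forcing χ ≥ 6, and the coloring below uses 6 colors, so χ(G) = 6.
A valid 6-coloring: color 1: [5]; color 2: [3]; color 3: [4]; color 4: [1]; color 5: [7]; color 6: [6].

χ(G) = 6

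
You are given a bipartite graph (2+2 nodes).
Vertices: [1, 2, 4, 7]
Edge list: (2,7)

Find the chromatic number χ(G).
χ(G) = 2

Clique number ω(G) = 2 (lower bound: χ ≥ ω).
The graph is bipartite (no odd cycle), so 2 colors suffice: χ(G) = 2.
A valid 2-coloring: color 1: [1, 2, 4]; color 2: [7].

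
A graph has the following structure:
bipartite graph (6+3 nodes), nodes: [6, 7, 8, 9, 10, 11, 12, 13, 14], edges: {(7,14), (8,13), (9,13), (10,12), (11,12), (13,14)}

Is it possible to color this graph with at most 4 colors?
Yes, G is 4-colorable

A valid 4-coloring: color 1: [6, 7, 12, 13]; color 2: [8, 9, 10, 11, 14].
(χ(G) = 2 ≤ 4.)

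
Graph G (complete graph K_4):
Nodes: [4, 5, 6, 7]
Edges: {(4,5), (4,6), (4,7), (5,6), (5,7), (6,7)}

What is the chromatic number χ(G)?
Clique number ω(G) = 4 (lower bound: χ ≥ ω).
The clique on [4, 5, 6, 7] has size 4, forcing χ ≥ 4, and the coloring below uses 4 colors, so χ(G) = 4.
A valid 4-coloring: color 1: [4]; color 2: [5]; color 3: [6]; color 4: [7].

χ(G) = 4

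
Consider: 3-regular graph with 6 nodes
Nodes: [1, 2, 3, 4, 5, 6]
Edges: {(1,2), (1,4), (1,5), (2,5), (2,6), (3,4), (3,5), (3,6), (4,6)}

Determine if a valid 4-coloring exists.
Yes, G is 4-colorable

A valid 4-coloring: color 1: [1, 3]; color 2: [2, 4]; color 3: [5, 6].
(χ(G) = 3 ≤ 4.)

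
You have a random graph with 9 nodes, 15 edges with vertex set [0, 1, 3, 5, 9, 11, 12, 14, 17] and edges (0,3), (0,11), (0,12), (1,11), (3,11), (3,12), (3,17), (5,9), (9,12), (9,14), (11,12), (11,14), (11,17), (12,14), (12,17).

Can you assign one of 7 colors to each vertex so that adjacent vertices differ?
Yes, G is 7-colorable

A valid 7-coloring: color 1: [1, 5, 12]; color 2: [9, 11]; color 3: [3, 14]; color 4: [0, 17].
(χ(G) = 4 ≤ 7.)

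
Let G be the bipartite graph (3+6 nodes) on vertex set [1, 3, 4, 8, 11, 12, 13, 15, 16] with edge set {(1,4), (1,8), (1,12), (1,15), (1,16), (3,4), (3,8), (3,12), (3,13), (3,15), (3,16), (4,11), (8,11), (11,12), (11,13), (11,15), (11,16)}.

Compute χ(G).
χ(G) = 2

Clique number ω(G) = 2 (lower bound: χ ≥ ω).
The graph is bipartite (no odd cycle), so 2 colors suffice: χ(G) = 2.
A valid 2-coloring: color 1: [1, 3, 11]; color 2: [4, 8, 12, 13, 15, 16].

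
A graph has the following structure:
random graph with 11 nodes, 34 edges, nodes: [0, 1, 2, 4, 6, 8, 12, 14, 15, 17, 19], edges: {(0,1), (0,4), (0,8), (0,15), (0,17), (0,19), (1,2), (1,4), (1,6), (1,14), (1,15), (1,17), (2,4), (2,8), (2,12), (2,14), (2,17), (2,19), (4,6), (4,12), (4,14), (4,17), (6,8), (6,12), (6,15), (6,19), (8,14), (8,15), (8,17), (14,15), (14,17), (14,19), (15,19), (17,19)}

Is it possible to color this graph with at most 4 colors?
The clique on vertices [1, 2, 4, 14, 17] has size 5 > 4, so it alone needs 5 colors.

No, G is not 4-colorable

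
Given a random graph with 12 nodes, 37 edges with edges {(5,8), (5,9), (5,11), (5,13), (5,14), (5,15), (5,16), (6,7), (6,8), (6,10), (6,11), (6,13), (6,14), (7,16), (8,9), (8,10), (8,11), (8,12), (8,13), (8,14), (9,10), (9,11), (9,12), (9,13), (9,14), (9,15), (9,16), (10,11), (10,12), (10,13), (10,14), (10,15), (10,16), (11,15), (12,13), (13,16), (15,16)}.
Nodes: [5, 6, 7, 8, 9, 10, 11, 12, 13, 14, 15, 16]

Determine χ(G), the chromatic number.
χ(G) = 5

Clique number ω(G) = 5 (lower bound: χ ≥ ω).
The clique on [8, 9, 10, 12, 13] has size 5, forcing χ ≥ 5, and the coloring below uses 5 colors, so χ(G) = 5.
A valid 5-coloring: color 1: [5, 7, 10]; color 2: [6, 9]; color 3: [8, 16]; color 4: [13, 14, 15]; color 5: [11, 12].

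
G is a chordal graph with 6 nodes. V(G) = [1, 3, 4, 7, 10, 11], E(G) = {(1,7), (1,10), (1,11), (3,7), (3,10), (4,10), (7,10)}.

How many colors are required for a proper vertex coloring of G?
Clique number ω(G) = 3 (lower bound: χ ≥ ω).
The clique on [1, 7, 10] has size 3, forcing χ ≥ 3, and the coloring below uses 3 colors, so χ(G) = 3.
A valid 3-coloring: color 1: [10, 11]; color 2: [4, 7]; color 3: [1, 3].

χ(G) = 3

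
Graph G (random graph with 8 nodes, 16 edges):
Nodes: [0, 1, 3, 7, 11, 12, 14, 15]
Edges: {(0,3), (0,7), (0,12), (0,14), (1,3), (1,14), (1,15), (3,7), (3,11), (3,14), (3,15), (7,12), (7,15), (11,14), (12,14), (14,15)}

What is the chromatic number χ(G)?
χ(G) = 4

Clique number ω(G) = 4 (lower bound: χ ≥ ω).
The clique on [1, 3, 14, 15] has size 4, forcing χ ≥ 4, and the coloring below uses 4 colors, so χ(G) = 4.
A valid 4-coloring: color 1: [7, 14]; color 2: [3, 12]; color 3: [0, 1, 11]; color 4: [15].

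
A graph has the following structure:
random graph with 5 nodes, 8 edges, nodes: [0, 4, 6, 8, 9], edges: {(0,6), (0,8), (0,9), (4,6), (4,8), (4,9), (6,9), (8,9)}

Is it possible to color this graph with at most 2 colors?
No, G is not 2-colorable

The clique on vertices [0, 8, 9] has size 3 > 2, so it alone needs 3 colors.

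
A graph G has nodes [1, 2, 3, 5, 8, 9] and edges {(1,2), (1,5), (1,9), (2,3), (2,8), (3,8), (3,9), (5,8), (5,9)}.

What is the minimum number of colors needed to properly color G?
Clique number ω(G) = 3 (lower bound: χ ≥ ω).
The clique on [2, 3, 8] has size 3, forcing χ ≥ 3, and the coloring below uses 3 colors, so χ(G) = 3.
A valid 3-coloring: color 1: [8, 9]; color 2: [2, 5]; color 3: [1, 3].

χ(G) = 3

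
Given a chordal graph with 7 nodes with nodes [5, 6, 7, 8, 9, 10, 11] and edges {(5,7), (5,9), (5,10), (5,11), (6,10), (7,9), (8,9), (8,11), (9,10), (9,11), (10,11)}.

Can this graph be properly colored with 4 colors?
A valid 4-coloring: color 1: [6, 9]; color 2: [7, 8, 10]; color 3: [11]; color 4: [5].
(χ(G) = 4 ≤ 4.)

Yes, G is 4-colorable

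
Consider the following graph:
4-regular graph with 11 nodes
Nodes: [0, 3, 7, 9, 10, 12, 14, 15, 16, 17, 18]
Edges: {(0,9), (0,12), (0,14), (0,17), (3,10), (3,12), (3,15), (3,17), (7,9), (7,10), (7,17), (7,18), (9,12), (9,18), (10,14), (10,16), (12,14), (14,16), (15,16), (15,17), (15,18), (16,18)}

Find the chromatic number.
Clique number ω(G) = 3 (lower bound: χ ≥ ω).
The clique on [0, 9, 12] has size 3, forcing χ ≥ 3, and the coloring below uses 3 colors, so χ(G) = 3.
A valid 3-coloring: color 1: [10, 12, 17, 18]; color 2: [9, 14, 15]; color 3: [0, 3, 7, 16].

χ(G) = 3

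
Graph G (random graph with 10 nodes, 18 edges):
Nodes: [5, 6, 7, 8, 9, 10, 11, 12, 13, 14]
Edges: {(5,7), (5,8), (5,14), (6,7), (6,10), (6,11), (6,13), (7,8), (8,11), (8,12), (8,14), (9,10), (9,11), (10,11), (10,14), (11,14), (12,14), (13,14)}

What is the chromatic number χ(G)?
Clique number ω(G) = 3 (lower bound: χ ≥ ω).
Suppose a proper 3-coloring c exists. The clique [5, 7, 8] takes 3 distinct colors; by symmetry let c(5) = 1, c(7) = 2, c(8) = 3.
- Vertex 14: neighbors [5, 8] already have colors [1, 3] ⇒ c(14) = 2.
- Vertex 11: neighbors [14, 8] already have colors [2, 3] ⇒ c(11) = 1.
- Vertex 6: neighbors [11, 7] already have colors [1, 2] ⇒ c(6) = 3.
- Vertex 10: neighbors [11, 14, 6] already have colors [1, 2, 3] — all 3 colors blocked. Contradiction.
The forced assignments end in a contradiction, so G has no proper 3-coloring (χ ≥ 4).
The coloring below uses 4 colors, so χ(G) = 4.
A valid 4-coloring: color 1: [6, 9, 14]; color 2: [8, 10, 13]; color 3: [7, 11, 12]; color 4: [5].

χ(G) = 4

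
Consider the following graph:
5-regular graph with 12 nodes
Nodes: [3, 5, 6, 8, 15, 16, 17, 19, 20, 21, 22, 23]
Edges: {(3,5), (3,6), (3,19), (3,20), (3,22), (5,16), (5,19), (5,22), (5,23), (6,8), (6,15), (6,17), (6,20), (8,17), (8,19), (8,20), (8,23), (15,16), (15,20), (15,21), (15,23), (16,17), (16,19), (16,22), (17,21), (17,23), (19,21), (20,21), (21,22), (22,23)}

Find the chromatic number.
χ(G) = 4

Clique number ω(G) = 3 (lower bound: χ ≥ ω).
Suppose a proper 3-coloring c exists. The clique [3, 5, 19] takes 3 distinct colors; by symmetry let c(3) = 1, c(5) = 2, c(19) = 3.
- Vertex 16: neighbors [5, 19] already have colors [2, 3] ⇒ c(16) = 1.
- Vertex 22: neighbors [3, 5] already have colors [1, 2] ⇒ c(22) = 3.
- Vertex 23: neighbors [5, 22] already have colors [2, 3] ⇒ c(23) = 1.
- Vertex 8: neighbors [23, 19] already have colors [1, 3] ⇒ c(8) = 2.
- Vertex 6: neighbors [3, 8] already have colors [1, 2] ⇒ c(6) = 3.
- Vertex 20: neighbors [3, 8, 6] already have colors [1, 2, 3] — all 3 colors blocked. Contradiction.
The forced assignments end in a contradiction, so G has no proper 3-coloring (χ ≥ 4).
The coloring below uses 4 colors, so χ(G) = 4.
A valid 4-coloring: color 1: [17, 19, 20, 22]; color 2: [5, 8, 15]; color 3: [6, 16, 21, 23]; color 4: [3].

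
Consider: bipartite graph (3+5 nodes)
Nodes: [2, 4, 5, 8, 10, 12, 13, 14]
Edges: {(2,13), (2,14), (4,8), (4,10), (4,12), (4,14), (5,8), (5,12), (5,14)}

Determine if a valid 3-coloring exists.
A valid 3-coloring: color 1: [2, 4, 5]; color 2: [8, 10, 12, 13, 14].
(χ(G) = 2 ≤ 3.)

Yes, G is 3-colorable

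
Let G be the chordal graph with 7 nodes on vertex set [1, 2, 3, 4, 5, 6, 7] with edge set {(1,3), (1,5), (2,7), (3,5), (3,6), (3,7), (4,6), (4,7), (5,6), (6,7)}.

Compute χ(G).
χ(G) = 3

Clique number ω(G) = 3 (lower bound: χ ≥ ω).
The clique on [1, 3, 5] has size 3, forcing χ ≥ 3, and the coloring below uses 3 colors, so χ(G) = 3.
A valid 3-coloring: color 1: [5, 7]; color 2: [1, 2, 6]; color 3: [3, 4].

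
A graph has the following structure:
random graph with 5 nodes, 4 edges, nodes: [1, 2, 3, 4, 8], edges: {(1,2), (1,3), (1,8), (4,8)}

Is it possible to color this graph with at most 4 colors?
A valid 4-coloring: color 1: [1, 4]; color 2: [2, 3, 8].
(χ(G) = 2 ≤ 4.)

Yes, G is 4-colorable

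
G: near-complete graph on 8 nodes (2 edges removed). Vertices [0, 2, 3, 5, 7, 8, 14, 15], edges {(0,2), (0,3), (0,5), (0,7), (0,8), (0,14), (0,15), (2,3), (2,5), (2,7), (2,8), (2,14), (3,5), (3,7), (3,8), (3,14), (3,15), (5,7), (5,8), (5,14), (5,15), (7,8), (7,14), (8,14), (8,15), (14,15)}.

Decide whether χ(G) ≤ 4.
No, G is not 4-colorable

The clique on vertices [0, 2, 3, 5, 7, 8, 14] has size 7 > 4, so it alone needs 7 colors.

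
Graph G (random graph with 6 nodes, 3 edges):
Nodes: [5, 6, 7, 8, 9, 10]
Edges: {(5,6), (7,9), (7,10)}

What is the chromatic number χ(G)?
χ(G) = 2

Clique number ω(G) = 2 (lower bound: χ ≥ ω).
The graph is bipartite (no odd cycle), so 2 colors suffice: χ(G) = 2.
A valid 2-coloring: color 1: [5, 7, 8]; color 2: [6, 9, 10].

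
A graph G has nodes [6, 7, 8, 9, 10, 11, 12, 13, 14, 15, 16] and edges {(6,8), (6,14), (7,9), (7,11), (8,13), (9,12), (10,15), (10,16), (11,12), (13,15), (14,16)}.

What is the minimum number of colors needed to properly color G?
χ(G) = 3

Clique number ω(G) = 2 (lower bound: χ ≥ ω).
Odd cycle [16, 14, 6, 8, 13, 15, 10] needs 3 colors (χ ≥ 3).
The coloring below uses 3 colors, so χ(G) = 3.
A valid 3-coloring: color 1: [6, 7, 12, 15, 16]; color 2: [9, 10, 11, 13, 14]; color 3: [8].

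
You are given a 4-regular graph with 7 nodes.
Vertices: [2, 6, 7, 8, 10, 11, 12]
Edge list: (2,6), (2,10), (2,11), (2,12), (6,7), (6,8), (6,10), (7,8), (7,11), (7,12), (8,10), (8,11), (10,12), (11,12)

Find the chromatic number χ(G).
χ(G) = 4

Clique number ω(G) = 3 (lower bound: χ ≥ ω).
Suppose a proper 3-coloring c exists. The clique [2, 6, 10] takes 3 distinct colors; by symmetry let c(2) = 1, c(6) = 2, c(10) = 3.
- Vertex 8: neighbors [6, 10] already have colors [2, 3] ⇒ c(8) = 1.
- Vertex 7: neighbors [8, 6] already have colors [1, 2] ⇒ c(7) = 3.
- Vertex 11: neighbors [2, 7] already have colors [1, 3] ⇒ c(11) = 2.
- Vertex 12: neighbors [2, 11, 7] already have colors [1, 2, 3] — all 3 colors blocked. Contradiction.
The forced assignments end in a contradiction, so G has no proper 3-coloring (χ ≥ 4).
The coloring below uses 4 colors, so χ(G) = 4.
A valid 4-coloring: color 1: [2, 8]; color 2: [6, 12]; color 3: [7, 10]; color 4: [11].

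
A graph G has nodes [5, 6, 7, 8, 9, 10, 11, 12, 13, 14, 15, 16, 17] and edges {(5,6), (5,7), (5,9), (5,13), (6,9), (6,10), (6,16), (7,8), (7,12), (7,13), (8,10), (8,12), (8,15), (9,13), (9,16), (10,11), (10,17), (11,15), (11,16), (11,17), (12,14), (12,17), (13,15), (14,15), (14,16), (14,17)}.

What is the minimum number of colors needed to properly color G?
Clique number ω(G) = 3 (lower bound: χ ≥ ω).
The clique on [5, 9, 13] has size 3, forcing χ ≥ 3, and the coloring below uses 3 colors, so χ(G) = 3.
A valid 3-coloring: color 1: [6, 8, 13, 17]; color 2: [5, 10, 12, 15, 16]; color 3: [7, 9, 11, 14].

χ(G) = 3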